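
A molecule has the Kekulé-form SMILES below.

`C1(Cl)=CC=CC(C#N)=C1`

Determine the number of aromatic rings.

1

The SMILES encodes a six-membered carbon ring with three alternating C=C double bonds.
The 6-membered ring is planar and fully conjugated; 3 ring double bonds give 6 π electrons. 6 = 4(1)+2, so it is aromatic (benzene).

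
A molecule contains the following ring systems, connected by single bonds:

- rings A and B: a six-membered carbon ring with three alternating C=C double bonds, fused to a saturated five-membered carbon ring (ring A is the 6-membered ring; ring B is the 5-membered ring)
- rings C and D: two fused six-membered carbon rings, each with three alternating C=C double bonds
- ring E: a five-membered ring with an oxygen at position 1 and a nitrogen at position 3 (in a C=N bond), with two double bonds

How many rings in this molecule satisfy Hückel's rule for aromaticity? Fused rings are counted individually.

4

Ring A is planar and fully conjugated; 3 ring double bonds give 6 π electrons. 6 = 4(1)+2, so ring A is aromatic (benzene ring).
Ring B has three sp³ carbons, so it is not fully conjugated — not aromatic (cyclopentane ring).
Rings C and D form a fused bicyclic system with 10 sp² atoms and 10 π electrons from ring double bonds. 10 = 4(2)+2, so the system is aromatic and both rings count as aromatic (naphthalene).
Ring E is planar and fully conjugated; 2 ring double bonds (4 π electrons) plus a heteroatom lone pair (2) give 6 π electrons. That satisfies 4n+2 with n=1, so ring E is aromatic (oxazole).
Aromatic: A, C, D, E. Total: 4.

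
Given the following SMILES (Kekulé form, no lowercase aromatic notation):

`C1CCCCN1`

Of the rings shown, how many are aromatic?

The SMILES encodes a six-membered saturated ring of five carbons and one N–H nitrogen.
The 6-membered ring with one N–H has only sp³ atoms, so it is not fully conjugated — not aromatic (piperidine).

0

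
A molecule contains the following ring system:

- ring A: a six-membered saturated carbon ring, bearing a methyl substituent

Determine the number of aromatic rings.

Ring A has only sp³ atoms, so it is not fully conjugated — not aromatic (cyclohexane).

0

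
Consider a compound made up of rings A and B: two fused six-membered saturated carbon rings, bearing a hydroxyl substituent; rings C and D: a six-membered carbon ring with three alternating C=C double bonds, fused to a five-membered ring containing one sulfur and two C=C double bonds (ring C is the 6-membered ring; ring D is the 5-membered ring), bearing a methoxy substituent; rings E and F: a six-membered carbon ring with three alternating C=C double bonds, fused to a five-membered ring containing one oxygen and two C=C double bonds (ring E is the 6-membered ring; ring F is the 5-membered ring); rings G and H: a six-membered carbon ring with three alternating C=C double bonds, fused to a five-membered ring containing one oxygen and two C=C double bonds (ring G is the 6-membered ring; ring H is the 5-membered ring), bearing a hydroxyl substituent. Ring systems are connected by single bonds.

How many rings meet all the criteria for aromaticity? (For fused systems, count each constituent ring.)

Ring A has only sp³ atoms, so it is not fully conjugated — not aromatic (cyclohexane ring).
Ring B has only sp³ atoms, so it is not fully conjugated — not aromatic (cyclohexane ring).
Rings C and D form a fused bicyclic system (with one sulfur) with 9 sp² atoms and 10 π electrons from ring double bonds plus a heteroatom lone pair. 10 = 4(2)+2, so the system is aromatic and both rings count as aromatic (benzothiophene).
Rings E and F form a fused bicyclic system (with one oxygen) with 9 sp² atoms and 10 π electrons from ring double bonds plus a heteroatom lone pair. 10 = 4(2)+2, so the system is aromatic and both rings count as aromatic (benzofuran).
Rings G and H form a fused bicyclic system (with one oxygen) with 9 sp² atoms and 10 π electrons from ring double bonds plus a heteroatom lone pair. 10 = 4(2)+2, so the system is aromatic and both rings count as aromatic (benzofuran).
Aromatic: C, D, E, F, G, H. Total: 6.

6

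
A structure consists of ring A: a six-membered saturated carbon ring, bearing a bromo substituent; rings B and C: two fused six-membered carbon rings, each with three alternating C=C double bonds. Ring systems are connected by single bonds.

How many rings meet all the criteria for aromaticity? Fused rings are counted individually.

2

Ring A has only sp³ atoms, so it is not fully conjugated — not aromatic (cyclohexane).
Rings B and C form a fused bicyclic system with 10 sp² atoms and 10 π electrons from ring double bonds. 10 = 4(2)+2, so the system is aromatic and both rings count as aromatic (naphthalene).
Aromatic: B, C. Total: 2.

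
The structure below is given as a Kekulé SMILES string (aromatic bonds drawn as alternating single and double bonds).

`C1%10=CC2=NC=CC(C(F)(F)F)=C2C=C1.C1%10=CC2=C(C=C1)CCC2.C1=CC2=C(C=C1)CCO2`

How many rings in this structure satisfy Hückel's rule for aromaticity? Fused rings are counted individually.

The SMILES encodes two fused six-membered rings, each with three alternating double bonds; one ring is all carbon and the other has one ring nitrogen; a six-membered carbon ring with three alternating C=C double bonds, fused to a saturated five-membered carbon ring; a six-membered carbon ring with three alternating C=C double bonds, fused to a five-membered ring containing one oxygen and two sp³ carbons.
The fused 6/6-membered bicyclic (with one nitrogen) is a single π system with 10 sp² atoms and 10 π electrons from ring double bonds. 10 = 4(2)+2, so the system is aromatic and both rings count as aromatic (quinoline).
The 6-membered ring is planar and fully conjugated; 3 ring double bonds give 6 π electrons. Since 6 = 4n+2 (n=1), it is aromatic (benzene ring).
The 5-membered ring has three sp³ carbons, so it is not fully conjugated — not aromatic (cyclopentane ring).
The second 6-membered ring is planar and fully conjugated; 3 ring double bonds give 6 π electrons. That satisfies 4n+2 with n=1, so it is aromatic (benzene ring).
The 5-membered ring with one oxygen has two sp³ carbons, so it is not fully conjugated — not aromatic (oxolane ring).
4 of the 6 rings are aromatic. Total: 4.

4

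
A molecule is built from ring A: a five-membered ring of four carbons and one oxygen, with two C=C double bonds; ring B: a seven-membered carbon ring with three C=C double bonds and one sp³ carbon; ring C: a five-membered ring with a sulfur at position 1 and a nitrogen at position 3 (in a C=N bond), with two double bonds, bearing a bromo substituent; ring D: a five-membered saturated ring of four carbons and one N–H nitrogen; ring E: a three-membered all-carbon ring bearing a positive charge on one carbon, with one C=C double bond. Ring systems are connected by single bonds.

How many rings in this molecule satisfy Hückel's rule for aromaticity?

Ring A has a continuous p-orbital overlap around the ring; 2 ring double bonds (4 π electrons) plus a heteroatom lone pair (2) give 6 π electrons. That satisfies 4n+2 with n=1, so ring A is aromatic (furan).
Ring B has one sp³ carbon, so it is not fully conjugated — not aromatic (cycloheptatriene).
Ring C is fully conjugated (every ring atom contributes a p orbital); 2 ring double bonds (4 π electrons) plus a heteroatom lone pair (2) give 6 π electrons. 6 = 4(1)+2, so ring C is aromatic (thiazole).
Ring D has only sp³ atoms, so it is not fully conjugated — not aromatic (pyrrolidine).
Ring E has a continuous p-orbital overlap around the ring; 1 ring double bond (2 π electrons) plus the carbocation's empty p orbital (0, but keeps the ring conjugated) give 2 π electrons. Since 2 = 4n+2 (n=0), ring E is aromatic (cyclopropenyl cation).
Aromatic: A, C, E. Total: 3.

3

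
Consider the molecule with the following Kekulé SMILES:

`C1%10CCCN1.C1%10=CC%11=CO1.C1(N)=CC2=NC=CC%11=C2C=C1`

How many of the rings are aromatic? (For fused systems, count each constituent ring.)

The SMILES encodes a five-membered saturated ring of four carbons and one N–H nitrogen; a five-membered ring of four carbons and one oxygen, with two C=C double bonds; two fused six-membered rings, each with three alternating double bonds; one ring is all carbon and the other has one ring nitrogen.
The 5-membered ring with one N–H has only sp³ atoms, so it is not fully conjugated — not aromatic (pyrrolidine).
The 5-membered ring with one oxygen has a continuous p-orbital overlap around the ring; 2 ring double bonds (4 π electrons) plus a heteroatom lone pair (2) give 6 π electrons. 6 = 4(1)+2, so it is aromatic (furan).
The fused 6/6-membered bicyclic (with one nitrogen) is a single π system with 10 sp² atoms and 10 π electrons from ring double bonds. 10 = 4(2)+2, so the system is aromatic and both rings count as aromatic (quinoline).
3 of the 4 rings are aromatic. Total: 3.

3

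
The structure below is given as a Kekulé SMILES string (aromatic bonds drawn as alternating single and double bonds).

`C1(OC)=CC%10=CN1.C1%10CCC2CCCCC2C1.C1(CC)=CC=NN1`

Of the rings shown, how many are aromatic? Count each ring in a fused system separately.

The SMILES encodes a five-membered ring of four carbons and one nitrogen bearing a hydrogen, with two C=C double bonds; two fused six-membered saturated carbon rings; a five-membered ring with two adjacent nitrogens (one bearing H, one in a double bond) and two double bonds.
The 5-membered ring with one N–H is planar and fully conjugated; 2 ring double bonds (4 π electrons) plus a heteroatom lone pair (2) give 6 π electrons. 6 = 4(1)+2, so it is aromatic (pyrrole).
The 6-membered ring has only sp³ atoms, so it is not fully conjugated — not aromatic (cyclohexane ring).
The second 6-membered ring has only sp³ atoms, so it is not fully conjugated — not aromatic (cyclohexane ring).
The 5-membered ring with two adjacent nitrogens (one N–H, one =N–) has a continuous p-orbital overlap around the ring; 2 ring double bonds (4 π electrons) plus a heteroatom lone pair (2) give 6 π electrons. Since 6 = 4n+2 (n=1), it is aromatic (pyrazole).
2 of the 4 rings are aromatic. Total: 2.

2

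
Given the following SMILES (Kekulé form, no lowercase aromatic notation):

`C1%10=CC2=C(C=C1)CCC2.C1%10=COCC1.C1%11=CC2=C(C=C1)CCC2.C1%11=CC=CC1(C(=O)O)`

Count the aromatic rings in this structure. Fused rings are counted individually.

The SMILES encodes a six-membered carbon ring with three alternating C=C double bonds, fused to a saturated five-membered carbon ring; a five-membered ring of four carbons and one oxygen, with one C=C double bond and two sp³ carbons; a six-membered carbon ring with three alternating C=C double bonds, fused to a saturated five-membered carbon ring; a five-membered carbon ring with two conjugated C=C double bonds and one sp³ carbon.
The 6-membered ring is fully conjugated (every ring atom contributes a p orbital); 3 ring double bonds give 6 π electrons. That satisfies 4n+2 with n=1, so it is aromatic (benzene ring).
The 5-membered ring has three sp³ carbons, so it is not fully conjugated — not aromatic (cyclopentane ring).
The 5-membered ring with one oxygen has two sp³ carbons, so it is not fully conjugated — not aromatic (2,3-dihydrofuran).
The second 6-membered ring is fully conjugated (every ring atom contributes a p orbital); 3 ring double bonds give 6 π electrons. That satisfies 4n+2 with n=1, so it is aromatic (benzene ring).
The second 5-membered ring has three sp³ carbons, so it is not fully conjugated — not aromatic (cyclopentane ring).
The third 5-membered ring has one sp³ carbon, so it is not fully conjugated — not aromatic (cyclopentadiene).
2 of the 6 rings are aromatic. Total: 2.

2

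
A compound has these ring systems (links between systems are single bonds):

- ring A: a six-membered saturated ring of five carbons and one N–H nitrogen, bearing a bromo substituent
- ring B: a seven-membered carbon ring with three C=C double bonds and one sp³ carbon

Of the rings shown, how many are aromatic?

Ring A has only sp³ atoms, so it is not fully conjugated — not aromatic (piperidine).
Ring B has one sp³ carbon, so it is not fully conjugated — not aromatic (cycloheptatriene).
No ring is aromatic. Total: 0.

0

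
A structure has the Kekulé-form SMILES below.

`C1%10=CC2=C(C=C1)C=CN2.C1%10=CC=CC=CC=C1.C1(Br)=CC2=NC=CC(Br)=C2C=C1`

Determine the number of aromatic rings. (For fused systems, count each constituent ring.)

4

The SMILES encodes a six-membered carbon ring with three alternating C=C double bonds, fused to a five-membered ring containing one N–H nitrogen and two C=C double bonds; an eight-membered carbon ring with four alternating C=C double bonds; two fused six-membered rings, each with three alternating double bonds; one ring is all carbon and the other has one ring nitrogen.
The fused 6/5-membered bicyclic (with one N–H) is a single π system with 9 sp² atoms and 10 π electrons from ring double bonds plus a heteroatom lone pair. 10 = 4(2)+2, so the system is aromatic and both rings count as aromatic (indole).
The 8-membered ring has only sp² ring atoms; a planar conformation would have a fully conjugated π system of 8 electrons. But 8 = 4(2), which is 4n not 4n+2, so it is not aromatic (cyclooctatetraene) — cyclooctatetraene distorts into a non-planar tub to avoid antiaromaticity.
The fused 6/6-membered bicyclic (with one nitrogen) is a single π system with 10 sp² atoms and 10 π electrons from ring double bonds. 10 = 4(2)+2, so the system is aromatic and both rings count as aromatic (quinoline).
4 of the 5 rings are aromatic. Total: 4.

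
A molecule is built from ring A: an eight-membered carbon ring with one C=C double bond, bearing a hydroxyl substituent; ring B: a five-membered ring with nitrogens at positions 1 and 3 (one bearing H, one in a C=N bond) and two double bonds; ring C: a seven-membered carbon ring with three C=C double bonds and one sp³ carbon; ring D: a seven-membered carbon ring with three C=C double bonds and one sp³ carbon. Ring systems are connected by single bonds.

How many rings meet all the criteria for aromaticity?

1

Ring A has six sp³ carbons, so it is not fully conjugated — not aromatic (cyclooctene).
Ring B is planar and fully conjugated; 2 ring double bonds (4 π electrons) plus a heteroatom lone pair (2) give 6 π electrons. That satisfies 4n+2 with n=1, so ring B is aromatic (imidazole).
Ring C has one sp³ carbon, so it is not fully conjugated — not aromatic (cycloheptatriene).
Ring D has one sp³ carbon, so it is not fully conjugated — not aromatic (cycloheptatriene).
Aromatic: B. Total: 1.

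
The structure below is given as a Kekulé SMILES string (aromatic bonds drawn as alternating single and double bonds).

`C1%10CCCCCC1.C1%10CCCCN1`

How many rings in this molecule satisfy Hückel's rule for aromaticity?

The SMILES encodes a seven-membered saturated carbon ring; a six-membered saturated ring of five carbons and one N–H nitrogen.
The 7-membered ring has only sp³ atoms, so it is not fully conjugated — not aromatic (cycloheptane).
The 6-membered ring with one N–H has only sp³ atoms, so it is not fully conjugated — not aromatic (piperidine).
None of the rings are aromatic. Total: 0.

0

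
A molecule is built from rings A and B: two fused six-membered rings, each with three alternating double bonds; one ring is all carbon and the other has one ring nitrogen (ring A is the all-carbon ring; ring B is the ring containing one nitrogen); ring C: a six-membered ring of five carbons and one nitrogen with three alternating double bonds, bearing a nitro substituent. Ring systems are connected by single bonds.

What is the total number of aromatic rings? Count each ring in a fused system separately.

3

Rings A and B form a fused bicyclic system (with one nitrogen) with 10 sp² atoms and 10 π electrons from ring double bonds. 10 = 4(2)+2, so the system is aromatic and both rings count as aromatic (quinoline).
Ring C is planar and fully conjugated; 3 ring double bonds give 6 π electrons. 6 = 4(1)+2, so ring C is aromatic (pyridine).
Aromatic: A, B, C. Total: 3.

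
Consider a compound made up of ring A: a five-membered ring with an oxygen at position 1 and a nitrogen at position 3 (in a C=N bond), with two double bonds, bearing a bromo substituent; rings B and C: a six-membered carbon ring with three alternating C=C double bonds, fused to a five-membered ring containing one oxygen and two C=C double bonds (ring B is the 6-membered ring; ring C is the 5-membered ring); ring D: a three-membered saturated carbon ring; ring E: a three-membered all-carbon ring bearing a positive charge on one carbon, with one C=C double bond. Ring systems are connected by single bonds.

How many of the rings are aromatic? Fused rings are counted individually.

Ring A has a continuous p-orbital overlap around the ring; 2 ring double bonds (4 π electrons) plus a heteroatom lone pair (2) give 6 π electrons. Since 6 = 4n+2 (n=1), ring A is aromatic (oxazole).
Rings B and C form a fused bicyclic system (with one oxygen) with 9 sp² atoms and 10 π electrons from ring double bonds plus a heteroatom lone pair. 10 = 4(2)+2, so the system is aromatic and both rings count as aromatic (benzofuran).
Ring D has only sp³ atoms, so it is not fully conjugated — not aromatic (cyclopropane).
Ring E is fully conjugated (every ring atom contributes a p orbital); 1 ring double bond (2 π electrons) plus the carbocation's empty p orbital (0, but keeps the ring conjugated) give 2 π electrons. That satisfies 4n+2 with n=0, so ring E is aromatic (cyclopropenyl cation).
Aromatic: A, B, C, E. Total: 4.

4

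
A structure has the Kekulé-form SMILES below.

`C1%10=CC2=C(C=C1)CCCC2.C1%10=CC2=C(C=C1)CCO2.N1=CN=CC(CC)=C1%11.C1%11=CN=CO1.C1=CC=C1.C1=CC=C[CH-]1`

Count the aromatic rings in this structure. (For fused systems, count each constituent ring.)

The SMILES encodes a six-membered carbon ring with three alternating C=C double bonds, fused to a saturated six-membered carbon ring; a six-membered carbon ring with three alternating C=C double bonds, fused to a five-membered ring containing one oxygen and two sp³ carbons; a six-membered ring with nitrogens at positions 1 and 3 and three alternating double bonds; a five-membered ring with an oxygen at position 1 and a nitrogen at position 3 (in a C=N bond), with two double bonds; a four-membered carbon ring with two alternating C=C double bonds; a five-membered all-carbon ring bearing a negative charge on one carbon, with two C=C double bonds.
The 6-membered ring is planar and fully conjugated; 3 ring double bonds give 6 π electrons. 6 = 4(1)+2, so it is aromatic (benzene ring).
The second 6-membered ring has four sp³ carbons, so it is not fully conjugated — not aromatic (cyclohexane ring).
The third 6-membered ring is planar and fully conjugated; 3 ring double bonds give 6 π electrons. Since 6 = 4n+2 (n=1), it is aromatic (benzene ring).
The 5-membered ring with one oxygen has two sp³ carbons, so it is not fully conjugated — not aromatic (oxolane ring).
The 6-membered ring with two nitrogens (1,3) is fully conjugated (every ring atom contributes a p orbital); 3 ring double bonds give 6 π electrons. That satisfies 4n+2 with n=1, so it is aromatic (pyrimidine).
The 5-membered ring with one oxygen and one =N– is fully conjugated (every ring atom contributes a p orbital); 2 ring double bonds (4 π electrons) plus a heteroatom lone pair (2) give 6 π electrons. That satisfies 4n+2 with n=1, so it is aromatic (oxazole).
The 4-membered ring has only sp² ring atoms; a planar conformation would have a fully conjugated π system of 4 electrons. But 4 = 4(1), which is 4n not 4n+2, so it is not aromatic (cyclobutadiene) — cyclobutadiene is antiaromatic and distorts to a rectangle.
The 5-membered ring is planar and fully conjugated; 2 ring double bonds (4 π electrons) plus the carbanion lone pair (2) give 6 π electrons. That satisfies 4n+2 with n=1, so it is aromatic (cyclopentadienyl anion).
5 of the 8 rings are aromatic. Total: 5.

5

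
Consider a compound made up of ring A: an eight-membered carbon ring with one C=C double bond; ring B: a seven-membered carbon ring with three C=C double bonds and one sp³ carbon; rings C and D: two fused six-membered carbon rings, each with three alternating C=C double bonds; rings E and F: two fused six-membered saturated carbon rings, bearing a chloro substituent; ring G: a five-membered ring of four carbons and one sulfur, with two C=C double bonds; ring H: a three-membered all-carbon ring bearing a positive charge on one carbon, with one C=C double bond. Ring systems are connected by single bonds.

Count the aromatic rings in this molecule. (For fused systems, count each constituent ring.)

Ring A has six sp³ carbons, so it is not fully conjugated — not aromatic (cyclooctene).
Ring B has one sp³ carbon, so it is not fully conjugated — not aromatic (cycloheptatriene).
Rings C and D form a fused bicyclic system with 10 sp² atoms and 10 π electrons from ring double bonds. 10 = 4(2)+2, so the system is aromatic and both rings count as aromatic (naphthalene).
Ring E has only sp³ atoms, so it is not fully conjugated — not aromatic (cyclohexane ring).
Ring F has only sp³ atoms, so it is not fully conjugated — not aromatic (cyclohexane ring).
Ring G has a continuous p-orbital overlap around the ring; 2 ring double bonds (4 π electrons) plus a heteroatom lone pair (2) give 6 π electrons. That satisfies 4n+2 with n=1, so ring G is aromatic (thiophene).
Ring H is planar and fully conjugated; 1 ring double bond (2 π electrons) plus the carbocation's empty p orbital (0, but keeps the ring conjugated) give 2 π electrons. Since 2 = 4n+2 (n=0), ring H is aromatic (cyclopropenyl cation).
Aromatic: C, D, G, H. Total: 4.

4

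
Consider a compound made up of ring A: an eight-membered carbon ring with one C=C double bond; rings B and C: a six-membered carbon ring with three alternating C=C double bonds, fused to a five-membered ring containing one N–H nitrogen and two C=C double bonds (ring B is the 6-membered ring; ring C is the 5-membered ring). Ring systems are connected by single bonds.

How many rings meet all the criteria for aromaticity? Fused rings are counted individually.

2

Ring A has six sp³ carbons, so it is not fully conjugated — not aromatic (cyclooctene).
Rings B and C form a fused bicyclic system (with one N–H) with 9 sp² atoms and 10 π electrons from ring double bonds plus a heteroatom lone pair. 10 = 4(2)+2, so the system is aromatic and both rings count as aromatic (indole).
Aromatic: B, C. Total: 2.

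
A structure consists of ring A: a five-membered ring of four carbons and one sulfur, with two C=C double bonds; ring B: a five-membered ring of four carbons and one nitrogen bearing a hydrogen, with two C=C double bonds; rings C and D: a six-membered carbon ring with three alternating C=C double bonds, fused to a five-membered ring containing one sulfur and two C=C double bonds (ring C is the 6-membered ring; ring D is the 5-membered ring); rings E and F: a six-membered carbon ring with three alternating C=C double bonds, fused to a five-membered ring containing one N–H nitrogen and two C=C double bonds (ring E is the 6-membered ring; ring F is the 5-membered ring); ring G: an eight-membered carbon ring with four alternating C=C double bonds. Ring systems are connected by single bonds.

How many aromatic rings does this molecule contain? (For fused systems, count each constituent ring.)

Ring A is fully conjugated (every ring atom contributes a p orbital); 2 ring double bonds (4 π electrons) plus a heteroatom lone pair (2) give 6 π electrons. That satisfies 4n+2 with n=1, so ring A is aromatic (thiophene).
Ring B is fully conjugated (every ring atom contributes a p orbital); 2 ring double bonds (4 π electrons) plus a heteroatom lone pair (2) give 6 π electrons. 6 = 4(1)+2, so ring B is aromatic (pyrrole).
Rings C and D form a fused bicyclic system (with one sulfur) with 9 sp² atoms and 10 π electrons from ring double bonds plus a heteroatom lone pair. 10 = 4(2)+2, so the system is aromatic and both rings count as aromatic (benzothiophene).
Rings E and F form a fused bicyclic system (with one N–H) with 9 sp² atoms and 10 π electrons from ring double bonds plus a heteroatom lone pair. 10 = 4(2)+2, so the system is aromatic and both rings count as aromatic (indole).
Ring G has only sp² ring atoms; a planar conformation would have a fully conjugated π system of 8 electrons. But 8 = 4(2), which is 4n not 4n+2, so ring G is not aromatic (cyclooctatetraene) — cyclooctatetraene distorts into a non-planar tub to avoid antiaromaticity.
Aromatic: A, B, C, D, E, F. Total: 6.

6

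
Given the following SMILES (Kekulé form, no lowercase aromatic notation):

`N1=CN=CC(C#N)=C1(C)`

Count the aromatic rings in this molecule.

1

The SMILES encodes a six-membered ring with nitrogens at positions 1 and 3 and three alternating double bonds.
The 6-membered ring with two nitrogens (1,3) has a continuous p-orbital overlap around the ring; 3 ring double bonds give 6 π electrons. 6 = 4(1)+2, so it is aromatic (pyrimidine).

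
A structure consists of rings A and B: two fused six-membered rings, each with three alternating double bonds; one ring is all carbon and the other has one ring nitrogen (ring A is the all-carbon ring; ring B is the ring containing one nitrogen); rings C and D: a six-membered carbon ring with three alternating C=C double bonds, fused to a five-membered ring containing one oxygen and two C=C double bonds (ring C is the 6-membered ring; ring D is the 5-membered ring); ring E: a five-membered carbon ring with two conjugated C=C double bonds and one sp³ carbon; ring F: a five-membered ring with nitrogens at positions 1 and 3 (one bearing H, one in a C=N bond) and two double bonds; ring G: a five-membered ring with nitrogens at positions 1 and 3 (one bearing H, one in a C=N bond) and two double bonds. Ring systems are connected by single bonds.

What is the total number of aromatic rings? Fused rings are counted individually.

Rings A and B form a fused bicyclic system (with one nitrogen) with 10 sp² atoms and 10 π electrons from ring double bonds. 10 = 4(2)+2, so the system is aromatic and both rings count as aromatic (quinoline).
Rings C and D form a fused bicyclic system (with one oxygen) with 9 sp² atoms and 10 π electrons from ring double bonds plus a heteroatom lone pair. 10 = 4(2)+2, so the system is aromatic and both rings count as aromatic (benzofuran).
Ring E has one sp³ carbon, so it is not fully conjugated — not aromatic (cyclopentadiene).
Ring F is planar and fully conjugated; 2 ring double bonds (4 π electrons) plus a heteroatom lone pair (2) give 6 π electrons. 6 = 4(1)+2, so ring F is aromatic (imidazole).
Ring G is planar and fully conjugated; 2 ring double bonds (4 π electrons) plus a heteroatom lone pair (2) give 6 π electrons. 6 = 4(1)+2, so ring G is aromatic (imidazole).
Aromatic: A, B, C, D, F, G. Total: 6.

6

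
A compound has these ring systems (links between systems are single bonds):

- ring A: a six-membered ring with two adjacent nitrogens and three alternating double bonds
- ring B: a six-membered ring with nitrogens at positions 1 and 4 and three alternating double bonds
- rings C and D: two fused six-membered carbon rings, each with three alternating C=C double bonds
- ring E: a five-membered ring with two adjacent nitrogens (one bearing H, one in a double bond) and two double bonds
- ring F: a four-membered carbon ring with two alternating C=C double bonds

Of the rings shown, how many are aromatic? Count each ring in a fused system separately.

5

Ring A is planar and fully conjugated; 3 ring double bonds give 6 π electrons. That satisfies 4n+2 with n=1, so ring A is aromatic (pyridazine).
Ring B has a continuous p-orbital overlap around the ring; 3 ring double bonds give 6 π electrons. That satisfies 4n+2 with n=1, so ring B is aromatic (pyrazine).
Rings C and D form a fused bicyclic system with 10 sp² atoms and 10 π electrons from ring double bonds. 10 = 4(2)+2, so the system is aromatic and both rings count as aromatic (naphthalene).
Ring E is planar and fully conjugated; 2 ring double bonds (4 π electrons) plus a heteroatom lone pair (2) give 6 π electrons. That satisfies 4n+2 with n=1, so ring E is aromatic (pyrazole).
Ring F has only sp² ring atoms; a planar conformation would have a fully conjugated π system of 4 electrons. But 4 = 4(1), which is 4n not 4n+2, so ring F is not aromatic (cyclobutadiene) — cyclobutadiene is antiaromatic and distorts to a rectangle.
Aromatic: A, B, C, D, E. Total: 5.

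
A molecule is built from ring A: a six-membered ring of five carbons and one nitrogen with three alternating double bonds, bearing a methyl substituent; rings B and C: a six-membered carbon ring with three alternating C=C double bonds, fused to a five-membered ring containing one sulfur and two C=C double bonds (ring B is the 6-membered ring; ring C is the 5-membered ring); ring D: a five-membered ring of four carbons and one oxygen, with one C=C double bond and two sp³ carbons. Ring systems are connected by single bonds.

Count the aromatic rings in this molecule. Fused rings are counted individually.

3

Ring A is planar and fully conjugated; 3 ring double bonds give 6 π electrons. 6 = 4(1)+2, so ring A is aromatic (pyridine).
Rings B and C form a fused bicyclic system (with one sulfur) with 9 sp² atoms and 10 π electrons from ring double bonds plus a heteroatom lone pair. 10 = 4(2)+2, so the system is aromatic and both rings count as aromatic (benzothiophene).
Ring D has two sp³ carbons, so it is not fully conjugated — not aromatic (2,3-dihydrofuran).
Aromatic: A, B, C. Total: 3.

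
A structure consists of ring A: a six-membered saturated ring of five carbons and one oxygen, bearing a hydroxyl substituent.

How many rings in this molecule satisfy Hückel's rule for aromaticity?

Ring A has only sp³ atoms, so it is not fully conjugated — not aromatic (tetrahydropyran).

0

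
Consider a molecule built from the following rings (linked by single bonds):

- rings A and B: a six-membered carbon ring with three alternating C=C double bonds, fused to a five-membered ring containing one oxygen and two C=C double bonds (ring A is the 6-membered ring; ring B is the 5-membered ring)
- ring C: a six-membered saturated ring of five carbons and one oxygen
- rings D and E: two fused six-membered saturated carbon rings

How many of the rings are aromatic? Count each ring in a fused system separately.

2

Rings A and B form a fused bicyclic system (with one oxygen) with 9 sp² atoms and 10 π electrons from ring double bonds plus a heteroatom lone pair. 10 = 4(2)+2, so the system is aromatic and both rings count as aromatic (benzofuran).
Ring C has only sp³ atoms, so it is not fully conjugated — not aromatic (tetrahydropyran).
Ring D has only sp³ atoms, so it is not fully conjugated — not aromatic (cyclohexane ring).
Ring E has only sp³ atoms, so it is not fully conjugated — not aromatic (cyclohexane ring).
Aromatic: A, B. Total: 2.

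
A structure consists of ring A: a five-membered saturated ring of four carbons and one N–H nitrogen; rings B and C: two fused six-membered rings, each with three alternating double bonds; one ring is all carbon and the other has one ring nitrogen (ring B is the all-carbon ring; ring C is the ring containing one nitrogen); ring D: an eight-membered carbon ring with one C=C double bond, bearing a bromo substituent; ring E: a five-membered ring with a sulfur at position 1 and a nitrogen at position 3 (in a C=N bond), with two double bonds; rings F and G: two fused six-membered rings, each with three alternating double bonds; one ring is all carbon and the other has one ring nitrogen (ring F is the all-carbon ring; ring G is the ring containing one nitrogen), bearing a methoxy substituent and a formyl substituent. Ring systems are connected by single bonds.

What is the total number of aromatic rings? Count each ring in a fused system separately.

5

Ring A has only sp³ atoms, so it is not fully conjugated — not aromatic (pyrrolidine).
Rings B and C form a fused bicyclic system (with one nitrogen) with 10 sp² atoms and 10 π electrons from ring double bonds. 10 = 4(2)+2, so the system is aromatic and both rings count as aromatic (quinoline).
Ring D has six sp³ carbons, so it is not fully conjugated — not aromatic (cyclooctene).
Ring E is fully conjugated (every ring atom contributes a p orbital); 2 ring double bonds (4 π electrons) plus a heteroatom lone pair (2) give 6 π electrons. That satisfies 4n+2 with n=1, so ring E is aromatic (thiazole).
Rings F and G form a fused bicyclic system (with one nitrogen) with 10 sp² atoms and 10 π electrons from ring double bonds. 10 = 4(2)+2, so the system is aromatic and both rings count as aromatic (quinoline).
Aromatic: B, C, E, F, G. Total: 5.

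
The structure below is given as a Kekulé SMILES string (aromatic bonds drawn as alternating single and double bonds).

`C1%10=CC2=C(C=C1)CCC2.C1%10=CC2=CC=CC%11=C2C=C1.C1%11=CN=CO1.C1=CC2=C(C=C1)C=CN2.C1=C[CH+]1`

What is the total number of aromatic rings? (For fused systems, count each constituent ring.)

7

The SMILES encodes a six-membered carbon ring with three alternating C=C double bonds, fused to a saturated five-membered carbon ring; two fused six-membered carbon rings, each with three alternating C=C double bonds; a five-membered ring with an oxygen at position 1 and a nitrogen at position 3 (in a C=N bond), with two double bonds; a six-membered carbon ring with three alternating C=C double bonds, fused to a five-membered ring containing one N–H nitrogen and two C=C double bonds; a three-membered all-carbon ring bearing a positive charge on one carbon, with one C=C double bond.
The 6-membered ring has a continuous p-orbital overlap around the ring; 3 ring double bonds give 6 π electrons. Since 6 = 4n+2 (n=1), it is aromatic (benzene ring).
The 5-membered ring has three sp³ carbons, so it is not fully conjugated — not aromatic (cyclopentane ring).
The fused 6/6-membered bicyclic is a single π system with 10 sp² atoms and 10 π electrons from ring double bonds. 10 = 4(2)+2, so the system is aromatic and both rings count as aromatic (naphthalene).
The 5-membered ring with one oxygen and one =N– is fully conjugated (every ring atom contributes a p orbital); 2 ring double bonds (4 π electrons) plus a heteroatom lone pair (2) give 6 π electrons. 6 = 4(1)+2, so it is aromatic (oxazole).
The fused 6/5-membered bicyclic (with one N–H) is a single π system with 9 sp² atoms and 10 π electrons from ring double bonds plus a heteroatom lone pair. 10 = 4(2)+2, so the system is aromatic and both rings count as aromatic (indole).
The 3-membered ring is fully conjugated (every ring atom contributes a p orbital); 1 ring double bond (2 π electrons) plus the carbocation's empty p orbital (0, but keeps the ring conjugated) give 2 π electrons. Since 2 = 4n+2 (n=0), it is aromatic (cyclopropenyl cation).
7 of the 8 rings are aromatic. Total: 7.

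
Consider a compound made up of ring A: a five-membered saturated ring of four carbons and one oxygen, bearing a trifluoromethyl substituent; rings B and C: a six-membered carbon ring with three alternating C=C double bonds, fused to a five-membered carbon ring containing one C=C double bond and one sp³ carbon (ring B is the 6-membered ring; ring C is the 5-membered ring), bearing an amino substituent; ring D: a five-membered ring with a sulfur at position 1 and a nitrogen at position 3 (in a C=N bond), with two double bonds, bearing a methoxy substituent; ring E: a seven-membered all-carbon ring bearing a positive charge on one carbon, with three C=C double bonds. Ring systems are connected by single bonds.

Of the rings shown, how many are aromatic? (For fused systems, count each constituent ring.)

Ring A has only sp³ atoms, so it is not fully conjugated — not aromatic (tetrahydrofuran).
Ring B has a continuous p-orbital overlap around the ring; 3 ring double bonds give 6 π electrons. Since 6 = 4n+2 (n=1), ring B is aromatic (benzene ring).
Ring C has one sp³ carbon, so it is not fully conjugated — not aromatic (cyclopentene ring).
Ring D is planar and fully conjugated; 2 ring double bonds (4 π electrons) plus a heteroatom lone pair (2) give 6 π electrons. Since 6 = 4n+2 (n=1), ring D is aromatic (thiazole).
Ring E is planar and fully conjugated; 3 ring double bonds (6 π electrons) plus the carbocation's empty p orbital (0, but keeps the ring conjugated) give 6 π electrons. 6 = 4(1)+2, so ring E is aromatic (tropylium cation).
Aromatic: B, D, E. Total: 3.

3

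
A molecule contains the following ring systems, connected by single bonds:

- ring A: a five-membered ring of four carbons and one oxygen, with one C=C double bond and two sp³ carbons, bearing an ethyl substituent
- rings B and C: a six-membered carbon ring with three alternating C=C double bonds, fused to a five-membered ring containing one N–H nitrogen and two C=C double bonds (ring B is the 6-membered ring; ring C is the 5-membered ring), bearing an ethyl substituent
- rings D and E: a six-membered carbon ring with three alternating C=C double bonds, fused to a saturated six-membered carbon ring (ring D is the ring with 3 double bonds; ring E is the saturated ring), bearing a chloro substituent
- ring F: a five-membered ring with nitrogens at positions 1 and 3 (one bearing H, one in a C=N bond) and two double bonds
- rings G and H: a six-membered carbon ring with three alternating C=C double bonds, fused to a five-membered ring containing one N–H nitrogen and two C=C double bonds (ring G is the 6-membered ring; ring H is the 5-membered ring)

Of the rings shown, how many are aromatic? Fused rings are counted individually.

6

Ring A has two sp³ carbons, so it is not fully conjugated — not aromatic (2,3-dihydrofuran).
Rings B and C form a fused bicyclic system (with one N–H) with 9 sp² atoms and 10 π electrons from ring double bonds plus a heteroatom lone pair. 10 = 4(2)+2, so the system is aromatic and both rings count as aromatic (indole).
Ring D is fully conjugated (every ring atom contributes a p orbital); 3 ring double bonds give 6 π electrons. Since 6 = 4n+2 (n=1), ring D is aromatic (benzene ring).
Ring E has four sp³ carbons, so it is not fully conjugated — not aromatic (cyclohexane ring).
Ring F is fully conjugated (every ring atom contributes a p orbital); 2 ring double bonds (4 π electrons) plus a heteroatom lone pair (2) give 6 π electrons. 6 = 4(1)+2, so ring F is aromatic (imidazole).
Rings G and H form a fused bicyclic system (with one N–H) with 9 sp² atoms and 10 π electrons from ring double bonds plus a heteroatom lone pair. 10 = 4(2)+2, so the system is aromatic and both rings count as aromatic (indole).
Aromatic: B, C, D, F, G, H. Total: 6.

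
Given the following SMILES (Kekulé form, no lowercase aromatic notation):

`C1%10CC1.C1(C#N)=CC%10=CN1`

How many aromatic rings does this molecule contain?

1

The SMILES encodes a three-membered saturated carbon ring; a five-membered ring of four carbons and one nitrogen bearing a hydrogen, with two C=C double bonds.
The 3-membered ring has only sp³ atoms, so it is not fully conjugated — not aromatic (cyclopropane).
The 5-membered ring with one N–H is planar and fully conjugated; 2 ring double bonds (4 π electrons) plus a heteroatom lone pair (2) give 6 π electrons. Since 6 = 4n+2 (n=1), it is aromatic (pyrrole).
1 of the 2 rings is aromatic. Total: 1.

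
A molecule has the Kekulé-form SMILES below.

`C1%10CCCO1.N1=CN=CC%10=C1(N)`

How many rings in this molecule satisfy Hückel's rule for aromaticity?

1

The SMILES encodes a five-membered saturated ring of four carbons and one oxygen; a six-membered ring with nitrogens at positions 1 and 3 and three alternating double bonds.
The 5-membered ring with one oxygen has only sp³ atoms, so it is not fully conjugated — not aromatic (tetrahydrofuran).
The 6-membered ring with two nitrogens (1,3) is fully conjugated (every ring atom contributes a p orbital); 3 ring double bonds give 6 π electrons. 6 = 4(1)+2, so it is aromatic (pyrimidine).
1 of the 2 rings is aromatic. Total: 1.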